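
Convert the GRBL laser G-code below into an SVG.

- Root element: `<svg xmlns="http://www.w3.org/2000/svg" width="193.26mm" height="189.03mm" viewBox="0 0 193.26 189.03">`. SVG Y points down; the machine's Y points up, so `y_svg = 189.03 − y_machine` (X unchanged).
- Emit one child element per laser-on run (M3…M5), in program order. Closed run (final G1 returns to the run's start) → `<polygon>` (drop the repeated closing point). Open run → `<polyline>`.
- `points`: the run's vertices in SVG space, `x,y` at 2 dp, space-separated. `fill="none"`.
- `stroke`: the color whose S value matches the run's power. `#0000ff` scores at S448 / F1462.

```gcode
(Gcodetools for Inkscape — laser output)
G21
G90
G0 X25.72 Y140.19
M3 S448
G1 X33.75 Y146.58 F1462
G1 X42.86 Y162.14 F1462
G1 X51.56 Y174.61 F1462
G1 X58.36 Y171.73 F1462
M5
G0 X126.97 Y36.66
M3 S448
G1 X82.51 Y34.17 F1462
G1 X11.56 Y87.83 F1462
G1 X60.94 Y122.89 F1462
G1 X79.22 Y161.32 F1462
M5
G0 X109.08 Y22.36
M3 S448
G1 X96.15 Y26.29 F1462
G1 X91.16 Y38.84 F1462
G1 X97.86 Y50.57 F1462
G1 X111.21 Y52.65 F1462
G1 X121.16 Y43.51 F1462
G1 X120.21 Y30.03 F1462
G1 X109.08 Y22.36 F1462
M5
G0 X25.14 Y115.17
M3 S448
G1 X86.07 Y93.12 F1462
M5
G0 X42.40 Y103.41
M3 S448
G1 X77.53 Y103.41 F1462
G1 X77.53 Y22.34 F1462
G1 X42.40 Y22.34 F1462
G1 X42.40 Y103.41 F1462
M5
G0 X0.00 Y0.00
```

y_svg = 189.03 − y_m. Every run uses S448, so all elements get stroke `#0000ff` (score).

[1] open run; points: 25.72,48.84 33.75,42.45 42.86,26.89 51.56,14.42 58.36,17.30

[2] open run; points: 126.97,152.37 82.51,154.86 11.56,101.20 60.94,66.14 79.22,27.71

[3] closed run; points: 109.08,166.67 96.15,162.74 91.16,150.19 97.86,138.46 111.21,136.38 121.16,145.52 120.21,159.00

[4] open run; points: 25.14,73.86 86.07,95.91

[5] closed run; points: 42.40,85.62 77.53,85.62 77.53,166.69 42.40,166.69

<svg xmlns="http://www.w3.org/2000/svg" width="193.26mm" height="189.03mm" viewBox="0 0 193.26 189.03">
  <polyline points="25.72,48.84 33.75,42.45 42.86,26.89 51.56,14.42 58.36,17.30" fill="none" stroke="#0000ff"/>
  <polyline points="126.97,152.37 82.51,154.86 11.56,101.20 60.94,66.14 79.22,27.71" fill="none" stroke="#0000ff"/>
  <polygon points="109.08,166.67 96.15,162.74 91.16,150.19 97.86,138.46 111.21,136.38 121.16,145.52 120.21,159.00" fill="none" stroke="#0000ff"/>
  <polyline points="25.14,73.86 86.07,95.91" fill="none" stroke="#0000ff"/>
  <polygon points="42.40,85.62 77.53,85.62 77.53,166.69 42.40,166.69" fill="none" stroke="#0000ff"/>
</svg>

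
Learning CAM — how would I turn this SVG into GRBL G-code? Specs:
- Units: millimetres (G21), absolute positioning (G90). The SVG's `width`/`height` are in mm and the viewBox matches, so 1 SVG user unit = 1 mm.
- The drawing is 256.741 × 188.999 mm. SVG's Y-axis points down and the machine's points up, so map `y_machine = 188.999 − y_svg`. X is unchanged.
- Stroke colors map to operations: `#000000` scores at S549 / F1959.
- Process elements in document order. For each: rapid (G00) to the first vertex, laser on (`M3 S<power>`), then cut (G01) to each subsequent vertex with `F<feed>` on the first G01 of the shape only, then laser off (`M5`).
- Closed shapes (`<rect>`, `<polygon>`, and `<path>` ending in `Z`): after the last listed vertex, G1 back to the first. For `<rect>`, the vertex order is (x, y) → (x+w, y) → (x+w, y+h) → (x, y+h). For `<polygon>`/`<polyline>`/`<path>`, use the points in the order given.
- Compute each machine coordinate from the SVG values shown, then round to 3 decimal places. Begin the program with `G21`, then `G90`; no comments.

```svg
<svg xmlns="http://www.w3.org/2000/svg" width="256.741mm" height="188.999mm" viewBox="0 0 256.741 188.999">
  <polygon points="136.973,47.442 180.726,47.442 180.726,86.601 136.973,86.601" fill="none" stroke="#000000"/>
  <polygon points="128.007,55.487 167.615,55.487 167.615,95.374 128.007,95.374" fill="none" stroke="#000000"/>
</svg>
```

1 u = 1 mm; y_m = 188.999 − y.

[1] `<polygon>` rectangle, #000000→score S549 F1959: (136.973,141.557) → (180.726,141.557) → (180.726,102.398) → (136.973,102.398) → (136.973,141.557) (closed)

[2] `<polygon>` rectangle, #000000→score S549 F1959: (128.007,133.512) → (167.615,133.512) → (167.615,93.625) → (128.007,93.625) → (128.007,133.512) (closed)

G21
G90
G00 X136.973 Y141.557
M3 S549
G01 X180.726 Y141.557 F1959
G01 X180.726 Y102.398
G01 X136.973 Y102.398
G01 X136.973 Y141.557
M5
G00 X128.007 Y133.512
M3 S549
G01 X167.615 Y133.512 F1959
G01 X167.615 Y93.625
G01 X128.007 Y93.625
G01 X128.007 Y133.512
M5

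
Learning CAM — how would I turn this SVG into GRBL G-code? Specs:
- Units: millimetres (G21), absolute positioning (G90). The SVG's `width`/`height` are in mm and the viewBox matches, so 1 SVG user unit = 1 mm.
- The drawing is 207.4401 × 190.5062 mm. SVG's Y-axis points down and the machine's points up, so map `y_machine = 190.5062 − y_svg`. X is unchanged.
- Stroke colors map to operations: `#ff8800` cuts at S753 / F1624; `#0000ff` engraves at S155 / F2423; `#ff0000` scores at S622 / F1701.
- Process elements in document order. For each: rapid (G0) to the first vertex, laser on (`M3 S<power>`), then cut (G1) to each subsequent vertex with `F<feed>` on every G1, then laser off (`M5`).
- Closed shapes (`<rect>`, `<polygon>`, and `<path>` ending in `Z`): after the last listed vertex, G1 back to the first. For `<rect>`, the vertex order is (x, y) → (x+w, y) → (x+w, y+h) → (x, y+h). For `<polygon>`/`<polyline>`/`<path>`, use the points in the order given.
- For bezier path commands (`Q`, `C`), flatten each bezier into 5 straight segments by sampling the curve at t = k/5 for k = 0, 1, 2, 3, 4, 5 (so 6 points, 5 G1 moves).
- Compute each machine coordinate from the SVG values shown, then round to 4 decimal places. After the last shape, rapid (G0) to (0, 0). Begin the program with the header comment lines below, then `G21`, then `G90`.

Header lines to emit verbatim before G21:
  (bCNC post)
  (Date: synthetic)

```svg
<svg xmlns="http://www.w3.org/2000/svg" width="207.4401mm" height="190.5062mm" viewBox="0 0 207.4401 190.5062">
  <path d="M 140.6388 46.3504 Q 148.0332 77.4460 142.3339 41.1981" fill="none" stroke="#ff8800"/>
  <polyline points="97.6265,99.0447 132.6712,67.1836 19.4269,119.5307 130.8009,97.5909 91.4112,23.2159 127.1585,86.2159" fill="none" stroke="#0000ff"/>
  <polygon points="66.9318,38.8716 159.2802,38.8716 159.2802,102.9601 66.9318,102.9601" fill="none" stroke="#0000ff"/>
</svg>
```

Since the viewBox matches the mm dimensions, user units are millimetres directly. The only transform is the Y-flip y_m = 190.5062 − y_svg.

Shape 1 is a quadratic bezier drawn with `<path>`. Its stroke #ff8800 means cut at S753, F1624. After flipping Y the toolpath is (140.6388,144.1558) → (143.0728,134.4113) → (144.4593,130.0543) → (144.7983,131.0847) → (144.0899,137.5027) → (142.3339,149.3081).

Shape 2 is a open polyline drawn with `<polyline>`. Its stroke #0000ff means engrave at S155, F2423. After flipping Y the toolpath is (97.6265,91.4615) → (132.6712,123.3226) → (19.4269,70.9755) → (130.8009,92.9153) → (91.4112,167.2903) → (127.1585,104.2903).

Shape 3 is a rectangle drawn with `<polygon>`. Its stroke #0000ff means engrave at S155, F2423. After flipping Y the toolpath is (66.9318,151.6346) → (159.2802,151.6346) → (159.2802,87.5461) → (66.9318,87.5461) → (66.9318,151.6346), returning to the start.

(bCNC post)
(Date: synthetic)
G21
G90
G0 X140.6388 Y144.1558
M3 S753
G1 X143.0728 Y134.4113 F1624
G1 X144.4593 Y130.0543 F1624
G1 X144.7983 Y131.0847 F1624
G1 X144.0899 Y137.5027 F1624
G1 X142.3339 Y149.3081 F1624
M5
G0 X97.6265 Y91.4615
M3 S155
G1 X132.6712 Y123.3226 F2423
G1 X19.4269 Y70.9755 F2423
G1 X130.8009 Y92.9153 F2423
G1 X91.4112 Y167.2903 F2423
G1 X127.1585 Y104.2903 F2423
M5
G0 X66.9318 Y151.6346
M3 S155
G1 X159.2802 Y151.6346 F2423
G1 X159.2802 Y87.5461 F2423
G1 X66.9318 Y87.5461 F2423
G1 X66.9318 Y151.6346 F2423
M5
G0 X0.0000 Y0.0000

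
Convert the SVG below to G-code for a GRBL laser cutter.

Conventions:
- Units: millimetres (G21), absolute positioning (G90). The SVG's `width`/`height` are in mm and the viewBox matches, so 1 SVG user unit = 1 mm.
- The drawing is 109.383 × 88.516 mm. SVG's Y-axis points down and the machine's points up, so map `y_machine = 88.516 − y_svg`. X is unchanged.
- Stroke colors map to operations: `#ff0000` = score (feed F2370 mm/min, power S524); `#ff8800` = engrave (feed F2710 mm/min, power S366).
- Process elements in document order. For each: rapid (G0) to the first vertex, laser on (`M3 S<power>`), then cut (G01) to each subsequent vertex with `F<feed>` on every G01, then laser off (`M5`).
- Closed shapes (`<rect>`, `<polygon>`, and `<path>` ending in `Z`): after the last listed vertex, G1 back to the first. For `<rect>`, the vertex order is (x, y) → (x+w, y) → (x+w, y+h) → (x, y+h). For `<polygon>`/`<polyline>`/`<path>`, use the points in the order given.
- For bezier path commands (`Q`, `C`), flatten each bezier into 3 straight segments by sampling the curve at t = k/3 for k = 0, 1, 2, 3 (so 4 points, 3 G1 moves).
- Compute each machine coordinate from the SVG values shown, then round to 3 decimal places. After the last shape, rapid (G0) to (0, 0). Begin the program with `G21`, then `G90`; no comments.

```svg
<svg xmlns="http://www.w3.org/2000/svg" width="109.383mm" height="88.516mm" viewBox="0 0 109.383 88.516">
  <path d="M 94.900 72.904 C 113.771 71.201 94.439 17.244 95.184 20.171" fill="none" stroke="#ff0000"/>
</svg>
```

viewBox `0 0 109.383 88.516` with mm width/height → 1 unit = 1 mm. Flip: y_m = 88.516 − y_svg.

**Shape 1** — `<path>` cubic bezier, stroke `#ff0000` → score (S524, F2370). Control points (SVG): P0=(94.900,72.904), P1=(113.771,71.201), P2=(94.439,17.244), P3=(95.184,20.171); sampled at t=k/3. Machine vertices: (94.900,15.612) → (103.195,30.691) → (98.973,56.353) → (95.184,68.345). Open path.

G21
G90
G0 X94.900 Y15.612
M3 S524
G01 X103.195 Y30.691 F2370
G01 X98.973 Y56.353 F2370
G01 X95.184 Y68.345 F2370
M5
G0 X0.000 Y0.000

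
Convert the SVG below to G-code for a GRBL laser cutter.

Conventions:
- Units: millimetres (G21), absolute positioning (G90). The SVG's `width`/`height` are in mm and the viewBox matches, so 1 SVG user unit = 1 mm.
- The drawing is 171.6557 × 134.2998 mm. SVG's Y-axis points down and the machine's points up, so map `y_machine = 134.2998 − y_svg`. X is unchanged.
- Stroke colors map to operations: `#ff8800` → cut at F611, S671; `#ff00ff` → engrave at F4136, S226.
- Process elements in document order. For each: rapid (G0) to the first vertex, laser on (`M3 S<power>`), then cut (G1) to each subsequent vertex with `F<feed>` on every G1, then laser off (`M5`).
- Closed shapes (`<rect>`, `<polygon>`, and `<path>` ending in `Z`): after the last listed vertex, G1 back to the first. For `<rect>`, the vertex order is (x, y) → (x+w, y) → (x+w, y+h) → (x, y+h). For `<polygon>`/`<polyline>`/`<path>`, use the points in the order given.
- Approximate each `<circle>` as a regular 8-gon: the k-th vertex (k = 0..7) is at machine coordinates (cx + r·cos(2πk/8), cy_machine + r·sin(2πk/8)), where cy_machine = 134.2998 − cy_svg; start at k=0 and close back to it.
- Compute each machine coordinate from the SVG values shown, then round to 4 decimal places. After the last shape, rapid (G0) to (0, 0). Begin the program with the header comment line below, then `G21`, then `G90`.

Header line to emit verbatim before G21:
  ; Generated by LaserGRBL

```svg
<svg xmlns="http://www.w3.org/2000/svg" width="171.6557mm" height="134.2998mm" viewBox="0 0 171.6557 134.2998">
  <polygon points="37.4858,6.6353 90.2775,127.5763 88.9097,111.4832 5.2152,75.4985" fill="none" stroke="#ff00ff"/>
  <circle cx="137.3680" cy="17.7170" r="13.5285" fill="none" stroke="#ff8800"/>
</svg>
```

; Generated by LaserGRBL
G21
G90
G0 X37.4858 Y127.6645
M3 S226
G1 X90.2775 Y6.7235 F4136
G1 X88.9097 Y22.8166 F4136
G1 X5.2152 Y58.8013 F4136
G1 X37.4858 Y127.6645 F4136
M5
G0 X150.8965 Y116.5828
M3 S671
G1 X146.9341 Y126.1489 F611
G1 X137.3680 Y130.1113 F611
G1 X127.8019 Y126.1489 F611
G1 X123.8395 Y116.5828 F611
G1 X127.8019 Y107.0167 F611
G1 X137.3680 Y103.0543 F611
G1 X146.9341 Y107.0167 F611
G1 X150.8965 Y116.5828 F611
M5
G0 X0.0000 Y0.0000

1 u = 1 mm; y_m = 134.2998 − y.

[1] `<polygon>` closed polygon, #ff00ff→engrave S226 F4136: (37.4858,127.6645) → (90.2775,6.7235) → (88.9097,22.8166) → (5.2152,58.8013) → (37.4858,127.6645) (closed)

[2] `<circle>` circle, #ff8800→cut S671 F611: (150.8965,116.5828) → (146.9341,126.1489) → (137.3680,130.1113) → (127.8019,126.1489) → (123.8395,116.5828) → (127.8019,107.0167) → (137.3680,103.0543) → (146.9341,107.0167) → (150.8965,116.5828) (closed)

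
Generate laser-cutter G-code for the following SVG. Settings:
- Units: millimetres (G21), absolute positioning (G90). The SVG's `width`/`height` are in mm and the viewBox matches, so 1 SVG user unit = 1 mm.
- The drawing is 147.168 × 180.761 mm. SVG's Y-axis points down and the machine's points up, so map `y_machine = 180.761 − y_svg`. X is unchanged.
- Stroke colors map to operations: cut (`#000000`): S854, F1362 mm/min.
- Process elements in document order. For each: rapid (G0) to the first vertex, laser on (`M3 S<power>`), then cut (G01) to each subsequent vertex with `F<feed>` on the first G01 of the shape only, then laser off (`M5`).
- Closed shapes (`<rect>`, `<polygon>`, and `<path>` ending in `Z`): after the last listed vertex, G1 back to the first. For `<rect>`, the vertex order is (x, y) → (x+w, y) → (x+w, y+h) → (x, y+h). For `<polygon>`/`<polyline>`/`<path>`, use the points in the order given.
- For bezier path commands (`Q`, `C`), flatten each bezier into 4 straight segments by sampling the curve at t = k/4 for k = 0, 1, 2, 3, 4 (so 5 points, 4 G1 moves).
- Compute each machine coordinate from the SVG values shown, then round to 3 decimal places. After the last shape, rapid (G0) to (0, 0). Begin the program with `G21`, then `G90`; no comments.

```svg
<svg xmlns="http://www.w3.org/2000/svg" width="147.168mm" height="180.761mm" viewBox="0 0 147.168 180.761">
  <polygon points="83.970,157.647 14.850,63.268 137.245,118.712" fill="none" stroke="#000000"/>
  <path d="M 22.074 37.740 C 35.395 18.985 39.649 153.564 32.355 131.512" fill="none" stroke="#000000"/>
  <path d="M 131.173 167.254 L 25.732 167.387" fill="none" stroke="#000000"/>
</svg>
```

G21
G90
G0 X83.970 Y23.114
M3 S854
G01 X14.850 Y117.493 F1362
G01 X137.245 Y62.049
G01 X83.970 Y23.114
M5
G0 X22.074 Y143.021
M3 S854
G01 X30.326 Y133.180 F1362
G01 X34.945 Y94.899
G01 X35.699 Y57.235
G01 X32.355 Y49.249
M5
G0 X131.173 Y13.507
M3 S854
G01 X25.732 Y13.374 F1362
M5
G0 X0.000 Y0.000

viewBox `0 0 147.168 180.761` with mm width/height → 1 unit = 1 mm. Flip: y_m = 180.761 − y_svg.

**Shape 1** — `<polygon>` closed polygon, stroke `#000000` → cut (S854, F1362). Machine vertices: (83.970,23.114) → (14.850,117.493) → (137.245,62.049) → (83.970,23.114). Closed: final G1 returns to the first vertex.

**Shape 2** — `<path>` cubic bezier, stroke `#000000` → cut (S854, F1362). Control points (SVG): P0=(22.074,37.740), P1=(35.395,18.985), P2=(39.649,153.564), P3=(32.355,131.512); sampled at t=k/4. Machine vertices: (22.074,143.021) → (30.326,133.180) → (34.945,94.899) → (35.699,57.235) → (32.355,49.249). Open path.

**Shape 3** — `<path>` line segment, stroke `#000000` → cut (S854, F1362). Machine vertices: (131.173,13.507) → (25.732,13.374). Open path.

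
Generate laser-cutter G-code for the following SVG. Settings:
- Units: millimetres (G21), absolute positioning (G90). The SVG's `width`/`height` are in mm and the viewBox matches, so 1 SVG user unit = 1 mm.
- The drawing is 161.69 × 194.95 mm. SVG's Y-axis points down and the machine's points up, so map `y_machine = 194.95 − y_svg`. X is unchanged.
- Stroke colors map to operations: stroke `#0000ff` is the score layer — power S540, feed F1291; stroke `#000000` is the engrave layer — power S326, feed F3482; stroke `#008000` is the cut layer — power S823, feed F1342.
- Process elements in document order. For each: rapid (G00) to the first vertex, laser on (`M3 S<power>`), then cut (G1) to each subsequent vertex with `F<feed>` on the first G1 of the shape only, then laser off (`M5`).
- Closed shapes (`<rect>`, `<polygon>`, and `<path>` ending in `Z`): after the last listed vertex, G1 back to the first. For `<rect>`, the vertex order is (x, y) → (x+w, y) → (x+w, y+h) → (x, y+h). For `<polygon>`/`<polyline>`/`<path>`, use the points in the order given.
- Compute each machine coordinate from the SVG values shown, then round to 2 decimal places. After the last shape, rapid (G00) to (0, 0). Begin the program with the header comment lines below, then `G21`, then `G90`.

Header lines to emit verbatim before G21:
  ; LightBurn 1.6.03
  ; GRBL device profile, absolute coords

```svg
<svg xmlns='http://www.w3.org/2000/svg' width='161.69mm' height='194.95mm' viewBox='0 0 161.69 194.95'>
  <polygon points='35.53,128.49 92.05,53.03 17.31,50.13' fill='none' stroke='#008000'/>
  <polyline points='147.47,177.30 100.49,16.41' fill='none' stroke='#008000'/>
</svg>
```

viewBox `0 0 161.69 194.95` with mm width/height → 1 unit = 1 mm. Flip: y_m = 194.95 − y_svg.

**Shape 1** — `<polygon>` closed polygon, stroke `#008000` → cut (S823, F1342). Machine vertices: (35.53,66.46) → (92.05,141.92) → (17.31,144.82) → (35.53,66.46). Closed: final G1 returns to the first vertex.

**Shape 2** — `<polyline>` line segment, stroke `#008000` → cut (S823, F1342). Machine vertices: (147.47,17.65) → (100.49,178.54). Open path.

; LightBurn 1.6.03
; GRBL device profile, absolute coords
G21
G90
G00 X35.53 Y66.46
M3 S823
G1 X92.05 Y141.92 F1342
G1 X17.31 Y144.82
G1 X35.53 Y66.46
M5
G00 X147.47 Y17.65
M3 S823
G1 X100.49 Y178.54 F1342
M5
G00 X0.00 Y0.00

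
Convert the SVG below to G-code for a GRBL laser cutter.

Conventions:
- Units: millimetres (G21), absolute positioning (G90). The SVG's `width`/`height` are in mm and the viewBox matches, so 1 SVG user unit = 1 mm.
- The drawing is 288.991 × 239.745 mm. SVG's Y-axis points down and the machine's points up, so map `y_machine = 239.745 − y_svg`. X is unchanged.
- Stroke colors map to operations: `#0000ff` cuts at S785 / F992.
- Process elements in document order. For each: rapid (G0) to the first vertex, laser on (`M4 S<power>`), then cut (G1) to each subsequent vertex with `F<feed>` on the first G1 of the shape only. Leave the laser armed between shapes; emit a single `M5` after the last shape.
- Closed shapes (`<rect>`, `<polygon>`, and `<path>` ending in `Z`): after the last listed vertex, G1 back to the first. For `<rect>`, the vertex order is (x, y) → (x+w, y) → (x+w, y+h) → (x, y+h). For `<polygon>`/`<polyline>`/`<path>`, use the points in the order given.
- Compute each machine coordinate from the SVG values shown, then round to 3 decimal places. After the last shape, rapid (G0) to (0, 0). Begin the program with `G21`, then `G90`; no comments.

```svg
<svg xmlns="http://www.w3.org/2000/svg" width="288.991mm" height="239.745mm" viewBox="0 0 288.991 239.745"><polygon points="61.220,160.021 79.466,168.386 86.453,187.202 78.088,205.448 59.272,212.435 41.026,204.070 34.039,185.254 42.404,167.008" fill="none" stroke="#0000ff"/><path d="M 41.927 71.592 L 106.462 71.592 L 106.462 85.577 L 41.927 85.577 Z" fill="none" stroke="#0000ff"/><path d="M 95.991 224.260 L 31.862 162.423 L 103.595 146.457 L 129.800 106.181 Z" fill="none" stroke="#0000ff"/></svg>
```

viewBox `0 0 288.991 239.745` with mm width/height → 1 unit = 1 mm. Flip: y_m = 239.745 − y_svg.

**Shape 1** — `<polygon>` regular polygon, stroke `#0000ff` → cut (S785, F992). Machine vertices: (61.220,79.724) → (79.466,71.359) → (86.453,52.543) → (78.088,34.297) → (59.272,27.310) → (41.026,35.675) → (34.039,54.491) → (42.404,72.737) → (61.220,79.724). Closed: final G1 returns to the first vertex.

**Shape 2** — `<path>` rectangle, stroke `#0000ff` → cut (S785, F992). Machine vertices: (41.927,168.153) → (106.462,168.153) → (106.462,154.168) → (41.927,154.168) → (41.927,168.153). Closed: final G1 returns to the first vertex.

**Shape 3** — `<path>` closed polygon, stroke `#0000ff` → cut (S785, F992). Machine vertices: (95.991,15.485) → (31.862,77.322) → (103.595,93.288) → (129.800,133.564) → (95.991,15.485). Closed: final G1 returns to the first vertex.

G21
G90
G0 X61.220 Y79.724
M4 S785
G1 X79.466 Y71.359 F992
G1 X86.453 Y52.543
G1 X78.088 Y34.297
G1 X59.272 Y27.310
G1 X41.026 Y35.675
G1 X34.039 Y54.491
G1 X42.404 Y72.737
G1 X61.220 Y79.724
G0 X41.927 Y168.153
M4 S785
G1 X106.462 Y168.153 F992
G1 X106.462 Y154.168
G1 X41.927 Y154.168
G1 X41.927 Y168.153
G0 X95.991 Y15.485
M4 S785
G1 X31.862 Y77.322 F992
G1 X103.595 Y93.288
G1 X129.800 Y133.564
G1 X95.991 Y15.485
M5
G0 X0.000 Y0.000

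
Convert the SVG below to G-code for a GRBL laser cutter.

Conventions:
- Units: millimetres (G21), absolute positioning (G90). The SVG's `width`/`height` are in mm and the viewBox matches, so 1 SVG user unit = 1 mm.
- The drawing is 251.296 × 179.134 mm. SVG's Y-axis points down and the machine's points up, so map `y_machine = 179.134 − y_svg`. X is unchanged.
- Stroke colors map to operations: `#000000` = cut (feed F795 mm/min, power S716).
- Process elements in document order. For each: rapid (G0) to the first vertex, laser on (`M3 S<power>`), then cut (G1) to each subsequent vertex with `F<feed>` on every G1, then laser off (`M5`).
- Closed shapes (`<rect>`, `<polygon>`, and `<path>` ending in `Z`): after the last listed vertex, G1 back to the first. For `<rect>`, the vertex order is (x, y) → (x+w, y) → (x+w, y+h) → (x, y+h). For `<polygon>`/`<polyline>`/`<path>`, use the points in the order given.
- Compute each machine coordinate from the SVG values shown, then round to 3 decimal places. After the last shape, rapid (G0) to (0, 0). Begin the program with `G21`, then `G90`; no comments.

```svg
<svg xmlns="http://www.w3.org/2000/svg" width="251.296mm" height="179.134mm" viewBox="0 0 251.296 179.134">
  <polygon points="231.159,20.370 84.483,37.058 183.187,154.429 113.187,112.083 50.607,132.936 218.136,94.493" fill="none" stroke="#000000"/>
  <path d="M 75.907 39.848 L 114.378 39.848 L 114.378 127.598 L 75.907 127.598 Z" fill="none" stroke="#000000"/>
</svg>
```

1 u = 1 mm; y_m = 179.134 − y.

[1] `<polygon>` closed polygon, #000000→cut S716 F795: (231.159,158.764) → (84.483,142.076) → (183.187,24.705) → (113.187,67.051) → (50.607,46.198) → (218.136,84.641) → (231.159,158.764) (closed)

[2] `<path>` rectangle, #000000→cut S716 F795: (75.907,139.286) → (114.378,139.286) → (114.378,51.536) → (75.907,51.536) → (75.907,139.286) (closed)

G21
G90
G0 X231.159 Y158.764
M3 S716
G1 X84.483 Y142.076 F795
G1 X183.187 Y24.705 F795
G1 X113.187 Y67.051 F795
G1 X50.607 Y46.198 F795
G1 X218.136 Y84.641 F795
G1 X231.159 Y158.764 F795
M5
G0 X75.907 Y139.286
M3 S716
G1 X114.378 Y139.286 F795
G1 X114.378 Y51.536 F795
G1 X75.907 Y51.536 F795
G1 X75.907 Y139.286 F795
M5
G0 X0.000 Y0.000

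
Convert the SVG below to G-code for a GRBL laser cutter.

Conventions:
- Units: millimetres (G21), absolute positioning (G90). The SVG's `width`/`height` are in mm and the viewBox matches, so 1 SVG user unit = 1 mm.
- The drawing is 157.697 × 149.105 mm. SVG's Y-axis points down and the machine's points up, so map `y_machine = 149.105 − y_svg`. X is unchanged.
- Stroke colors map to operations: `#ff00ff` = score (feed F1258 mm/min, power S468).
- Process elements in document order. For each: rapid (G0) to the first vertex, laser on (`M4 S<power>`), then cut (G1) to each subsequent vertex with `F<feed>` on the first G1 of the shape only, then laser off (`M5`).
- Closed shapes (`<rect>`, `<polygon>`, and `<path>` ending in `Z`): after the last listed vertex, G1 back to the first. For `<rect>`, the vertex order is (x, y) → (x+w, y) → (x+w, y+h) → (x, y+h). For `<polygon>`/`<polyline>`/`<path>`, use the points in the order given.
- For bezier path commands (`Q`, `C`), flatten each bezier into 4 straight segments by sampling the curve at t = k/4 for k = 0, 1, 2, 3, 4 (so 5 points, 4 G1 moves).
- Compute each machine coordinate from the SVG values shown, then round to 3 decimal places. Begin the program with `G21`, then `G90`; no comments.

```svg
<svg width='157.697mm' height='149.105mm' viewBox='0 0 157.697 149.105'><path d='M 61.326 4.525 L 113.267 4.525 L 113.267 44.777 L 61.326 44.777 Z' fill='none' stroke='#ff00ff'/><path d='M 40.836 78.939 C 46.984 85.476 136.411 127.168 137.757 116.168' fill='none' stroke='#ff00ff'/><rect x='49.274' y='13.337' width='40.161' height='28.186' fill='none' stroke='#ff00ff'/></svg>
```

1 u = 1 mm; y_m = 149.105 − y.

[1] `<path>` rectangle, #ff00ff→score S468 F1258: (61.326,144.580) → (113.267,144.580) → (113.267,104.328) → (61.326,104.328) → (61.326,144.580) (closed)

[2] `<path>` cubic bezier, #ff00ff→score S468 F1258: (40.836,70.166) → (58.384,60.044) → (91.097,44.975) → (122.910,33.194) → (137.757,32.937)

[3] `<rect>` rectangle, #ff00ff→score S468 F1258: (49.274,135.768) → (89.435,135.768) → (89.435,107.582) → (49.274,107.582) → (49.274,135.768) (closed)

G21
G90
G0 X61.326 Y144.580
M4 S468
G1 X113.267 Y144.580 F1258
G1 X113.267 Y104.328
G1 X61.326 Y104.328
G1 X61.326 Y144.580
M5
G0 X40.836 Y70.166
M4 S468
G1 X58.384 Y60.044 F1258
G1 X91.097 Y44.975
G1 X122.910 Y33.194
G1 X137.757 Y32.937
M5
G0 X49.274 Y135.768
M4 S468
G1 X89.435 Y135.768 F1258
G1 X89.435 Y107.582
G1 X49.274 Y107.582
G1 X49.274 Y135.768
M5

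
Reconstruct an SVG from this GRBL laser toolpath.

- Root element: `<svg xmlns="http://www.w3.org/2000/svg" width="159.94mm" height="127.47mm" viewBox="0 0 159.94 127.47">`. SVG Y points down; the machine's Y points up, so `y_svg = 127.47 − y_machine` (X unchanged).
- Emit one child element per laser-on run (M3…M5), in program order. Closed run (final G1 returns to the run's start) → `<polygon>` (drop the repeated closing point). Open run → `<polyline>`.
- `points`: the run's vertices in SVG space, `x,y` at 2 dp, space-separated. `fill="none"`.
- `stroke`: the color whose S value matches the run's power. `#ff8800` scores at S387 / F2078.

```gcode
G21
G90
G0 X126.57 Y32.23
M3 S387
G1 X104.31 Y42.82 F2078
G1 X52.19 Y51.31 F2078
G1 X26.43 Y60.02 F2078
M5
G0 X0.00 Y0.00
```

y_svg = 127.47 − y_m. Every run uses S387, so all elements get stroke `#ff8800` (score).

[1] open run; points: 126.57,95.24 104.31,84.65 52.19,76.16 26.43,67.45

<svg xmlns="http://www.w3.org/2000/svg" width="159.94mm" height="127.47mm" viewBox="0 0 159.94 127.47">
  <polyline points="126.57,95.24 104.31,84.65 52.19,76.16 26.43,67.45" fill="none" stroke="#ff8800"/>
</svg>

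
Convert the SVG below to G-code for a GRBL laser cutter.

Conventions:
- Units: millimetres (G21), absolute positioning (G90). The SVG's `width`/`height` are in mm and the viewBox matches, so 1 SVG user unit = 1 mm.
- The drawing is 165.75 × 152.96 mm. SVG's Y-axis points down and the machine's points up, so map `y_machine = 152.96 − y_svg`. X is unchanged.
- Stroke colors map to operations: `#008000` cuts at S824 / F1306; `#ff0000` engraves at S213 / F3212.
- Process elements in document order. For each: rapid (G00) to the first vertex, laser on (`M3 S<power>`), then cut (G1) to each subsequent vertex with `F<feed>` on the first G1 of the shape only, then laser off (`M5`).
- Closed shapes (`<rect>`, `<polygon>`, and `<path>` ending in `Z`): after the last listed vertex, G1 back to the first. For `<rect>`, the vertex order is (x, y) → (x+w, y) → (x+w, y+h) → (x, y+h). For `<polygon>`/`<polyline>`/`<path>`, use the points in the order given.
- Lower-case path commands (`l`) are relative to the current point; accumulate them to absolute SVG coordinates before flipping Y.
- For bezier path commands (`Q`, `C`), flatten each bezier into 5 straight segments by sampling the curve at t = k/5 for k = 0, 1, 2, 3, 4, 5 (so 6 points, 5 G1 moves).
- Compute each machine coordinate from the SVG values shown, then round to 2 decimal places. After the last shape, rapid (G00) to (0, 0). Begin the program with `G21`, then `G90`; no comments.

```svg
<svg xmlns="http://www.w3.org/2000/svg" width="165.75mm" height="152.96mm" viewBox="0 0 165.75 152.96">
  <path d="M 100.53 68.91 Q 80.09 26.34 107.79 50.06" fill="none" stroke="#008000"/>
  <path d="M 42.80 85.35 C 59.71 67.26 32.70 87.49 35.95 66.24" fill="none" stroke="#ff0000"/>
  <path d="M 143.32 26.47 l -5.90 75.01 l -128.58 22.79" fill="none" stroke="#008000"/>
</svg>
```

G21
G90
G00 X100.53 Y84.05
M3 S824
G1 X94.28 Y98.43 F1306
G1 X91.88 Y107.50
G1 X93.33 Y111.27
G1 X98.64 Y109.74
G1 X107.79 Y102.90
M5
G00 X42.80 Y67.61
M3 S213
G1 X48.27 Y74.50 F3212
G1 X46.76 Y76.03
G1 X41.83 Y76.02
G1 X37.04 Y78.31
G1 X35.95 Y86.72
M5
G00 X143.32 Y126.49
M3 S824
G1 X137.42 Y51.48 F1306
G1 X8.84 Y28.69
M5
G00 X0.00 Y0.00

viewBox `0 0 165.75 152.96` with mm width/height → 1 unit = 1 mm. Flip: y_m = 152.96 − y_svg.

**Shape 1** — `<path>` quadratic bezier, stroke `#008000` → cut (S824, F1306). Control points (SVG): P0=(100.53,68.91), P1=(80.09,26.34), P2=(107.79,50.06); sampled at t=k/5. Machine vertices: (100.53,84.05) → (94.28,98.43) → (91.88,107.50) → (93.33,111.27) → (98.64,109.74) → (107.79,102.90). Open path.

**Shape 2** — `<path>` cubic bezier, stroke `#ff0000` → engrave (S213, F3212). Control points (SVG): P0=(42.80,85.35), P1=(59.71,67.26), P2=(32.70,87.49), P3=(35.95,66.24); sampled at t=k/5. Machine vertices: (42.80,67.61) → (48.27,74.50) → (46.76,76.03) → (41.83,76.02) → (37.04,78.31) → (35.95,86.72). Open path.

**Shape 3** — `<path>` open polyline, stroke `#008000` → cut (S824, F1306). Machine vertices: (143.32,126.49) → (137.42,51.48) → (8.84,28.69). Open path.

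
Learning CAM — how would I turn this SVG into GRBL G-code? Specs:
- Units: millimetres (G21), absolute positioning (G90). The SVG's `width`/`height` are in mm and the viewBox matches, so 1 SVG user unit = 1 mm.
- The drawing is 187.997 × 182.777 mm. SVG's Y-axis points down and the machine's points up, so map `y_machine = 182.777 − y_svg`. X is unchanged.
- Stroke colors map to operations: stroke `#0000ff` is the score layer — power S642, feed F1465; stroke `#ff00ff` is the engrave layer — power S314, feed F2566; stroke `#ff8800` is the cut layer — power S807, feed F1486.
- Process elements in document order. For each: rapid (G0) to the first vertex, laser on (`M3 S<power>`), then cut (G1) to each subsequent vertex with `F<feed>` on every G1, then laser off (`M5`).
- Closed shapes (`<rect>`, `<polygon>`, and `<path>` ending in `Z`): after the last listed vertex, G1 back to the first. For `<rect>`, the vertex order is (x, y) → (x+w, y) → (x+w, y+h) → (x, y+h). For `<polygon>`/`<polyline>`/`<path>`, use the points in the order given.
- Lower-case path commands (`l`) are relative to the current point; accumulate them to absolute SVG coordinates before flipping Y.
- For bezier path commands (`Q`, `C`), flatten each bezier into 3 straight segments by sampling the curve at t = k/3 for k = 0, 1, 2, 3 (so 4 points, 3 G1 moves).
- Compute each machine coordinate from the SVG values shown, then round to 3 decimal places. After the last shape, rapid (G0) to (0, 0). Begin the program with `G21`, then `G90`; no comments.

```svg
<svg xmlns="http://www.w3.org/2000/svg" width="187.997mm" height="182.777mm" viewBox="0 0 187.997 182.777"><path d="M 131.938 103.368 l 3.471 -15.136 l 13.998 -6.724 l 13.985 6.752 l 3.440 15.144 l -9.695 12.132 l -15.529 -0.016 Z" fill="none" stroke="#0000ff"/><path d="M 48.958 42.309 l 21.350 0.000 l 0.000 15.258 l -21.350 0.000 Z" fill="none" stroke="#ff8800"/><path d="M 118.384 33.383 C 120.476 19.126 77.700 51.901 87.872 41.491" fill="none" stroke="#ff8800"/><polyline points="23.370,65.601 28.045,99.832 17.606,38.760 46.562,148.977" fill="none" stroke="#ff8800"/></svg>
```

Since the viewBox matches the mm dimensions, user units are millimetres directly. The only transform is the Y-flip y_m = 182.777 − y_svg.

Shape 1 is a regular polygon drawn with `<path>`. Its stroke #0000ff means score at S642, F1465. After flipping Y the toolpath is (131.938,79.409) → (135.409,94.545) → (149.407,101.269) → (163.392,94.517) → (166.832,79.373) → (157.137,67.241) → (141.608,67.257) → (131.938,79.409), returning to the start.

Shape 2 is a rectangle drawn with `<path>`. Its stroke #ff8800 means cut at S807, F1486. After flipping Y the toolpath is (48.958,140.468) → (70.308,140.468) → (70.308,125.210) → (48.958,125.210) → (48.958,140.468), returning to the start.

Shape 3 is a cubic bezier drawn with `<path>`. Its stroke #ff8800 means cut at S807, F1486. After flipping Y the toolpath is (118.384,149.394) → (109.143,151.315) → (91.727,141.930) → (87.872,141.286).

Shape 4 is a open polyline drawn with `<polyline>`. Its stroke #ff8800 means cut at S807, F1486. After flipping Y the toolpath is (23.370,117.176) → (28.045,82.945) → (17.606,144.017) → (46.562,33.800).

G21
G90
G0 X131.938 Y79.409
M3 S642
G1 X135.409 Y94.545 F1465
G1 X149.407 Y101.269 F1465
G1 X163.392 Y94.517 F1465
G1 X166.832 Y79.373 F1465
G1 X157.137 Y67.241 F1465
G1 X141.608 Y67.257 F1465
G1 X131.938 Y79.409 F1465
M5
G0 X48.958 Y140.468
M3 S807
G1 X70.308 Y140.468 F1486
G1 X70.308 Y125.210 F1486
G1 X48.958 Y125.210 F1486
G1 X48.958 Y140.468 F1486
M5
G0 X118.384 Y149.394
M3 S807
G1 X109.143 Y151.315 F1486
G1 X91.727 Y141.930 F1486
G1 X87.872 Y141.286 F1486
M5
G0 X23.370 Y117.176
M3 S807
G1 X28.045 Y82.945 F1486
G1 X17.606 Y144.017 F1486
G1 X46.562 Y33.800 F1486
M5
G0 X0.000 Y0.000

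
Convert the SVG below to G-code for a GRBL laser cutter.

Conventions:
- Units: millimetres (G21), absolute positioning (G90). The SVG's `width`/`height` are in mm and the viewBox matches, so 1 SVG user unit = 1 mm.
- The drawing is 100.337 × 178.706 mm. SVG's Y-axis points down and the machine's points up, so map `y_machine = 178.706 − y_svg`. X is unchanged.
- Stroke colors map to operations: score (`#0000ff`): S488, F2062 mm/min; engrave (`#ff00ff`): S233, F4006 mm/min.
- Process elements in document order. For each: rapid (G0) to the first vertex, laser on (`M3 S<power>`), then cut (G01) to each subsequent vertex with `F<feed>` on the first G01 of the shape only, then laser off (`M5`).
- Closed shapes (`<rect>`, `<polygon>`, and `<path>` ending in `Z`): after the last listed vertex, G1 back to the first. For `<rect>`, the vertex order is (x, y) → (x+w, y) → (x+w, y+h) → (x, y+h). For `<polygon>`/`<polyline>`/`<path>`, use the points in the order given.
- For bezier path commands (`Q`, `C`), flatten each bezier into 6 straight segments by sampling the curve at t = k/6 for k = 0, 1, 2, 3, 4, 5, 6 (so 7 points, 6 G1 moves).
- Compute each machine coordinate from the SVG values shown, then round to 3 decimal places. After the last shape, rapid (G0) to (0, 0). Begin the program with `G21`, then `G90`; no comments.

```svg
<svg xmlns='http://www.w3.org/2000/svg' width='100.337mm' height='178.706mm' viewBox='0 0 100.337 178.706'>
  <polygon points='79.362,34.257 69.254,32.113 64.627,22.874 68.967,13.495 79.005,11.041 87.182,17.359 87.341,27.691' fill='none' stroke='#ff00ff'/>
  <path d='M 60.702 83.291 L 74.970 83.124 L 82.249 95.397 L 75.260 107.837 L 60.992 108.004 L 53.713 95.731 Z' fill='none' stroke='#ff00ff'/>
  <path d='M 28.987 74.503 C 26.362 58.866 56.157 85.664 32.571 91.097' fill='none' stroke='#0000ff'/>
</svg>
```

G21
G90
G0 X79.362 Y144.449
M3 S233
G01 X69.254 Y146.593 F4006
G01 X64.627 Y155.832
G01 X68.967 Y165.211
G01 X79.005 Y167.665
G01 X87.182 Y161.347
G01 X87.341 Y151.015
G01 X79.362 Y144.449
M5
G0 X60.702 Y95.415
M3 S233
G01 X74.970 Y95.582 F4006
G01 X82.249 Y83.309
G01 X75.260 Y70.869
G01 X60.992 Y70.702
G01 X53.713 Y82.975
G01 X60.702 Y95.415
M5
G0 X28.987 Y104.203
M3 S488
G01 X29.979 Y108.781 F2062
G01 X33.991 Y108.058
G01 X38.639 Y103.807
G01 X41.541 Y97.801
G01 X40.313 Y91.811
G01 X32.571 Y87.609
M5
G0 X0.000 Y0.000

viewBox `0 0 100.337 178.706` with mm width/height → 1 unit = 1 mm. Flip: y_m = 178.706 − y_svg.

**Shape 1** — `<polygon>` regular polygon, stroke `#ff00ff` → engrave (S233, F4006). Machine vertices: (79.362,144.449) → (69.254,146.593) → (64.627,155.832) → (68.967,165.211) → (79.005,167.665) → (87.182,161.347) → (87.341,151.015) → (79.362,144.449). Closed: final G1 returns to the first vertex.

**Shape 2** — `<path>` regular polygon, stroke `#ff00ff` → engrave (S233, F4006). Machine vertices: (60.702,95.415) → (74.970,95.582) → (82.249,83.309) → (75.260,70.869) → (60.992,70.702) → (53.713,82.975) → (60.702,95.415). Closed: final G1 returns to the first vertex.

**Shape 3** — `<path>` cubic bezier, stroke `#0000ff` → score (S488, F2062). Control points (SVG): P0=(28.987,74.503), P1=(26.362,58.866), P2=(56.157,85.664), P3=(32.571,91.097); sampled at t=k/6. Machine vertices: (28.987,104.203) → (29.979,108.781) → (33.991,108.058) → (38.639,103.807) → (41.541,97.801) → (40.313,91.811) → (32.571,87.609). Open path.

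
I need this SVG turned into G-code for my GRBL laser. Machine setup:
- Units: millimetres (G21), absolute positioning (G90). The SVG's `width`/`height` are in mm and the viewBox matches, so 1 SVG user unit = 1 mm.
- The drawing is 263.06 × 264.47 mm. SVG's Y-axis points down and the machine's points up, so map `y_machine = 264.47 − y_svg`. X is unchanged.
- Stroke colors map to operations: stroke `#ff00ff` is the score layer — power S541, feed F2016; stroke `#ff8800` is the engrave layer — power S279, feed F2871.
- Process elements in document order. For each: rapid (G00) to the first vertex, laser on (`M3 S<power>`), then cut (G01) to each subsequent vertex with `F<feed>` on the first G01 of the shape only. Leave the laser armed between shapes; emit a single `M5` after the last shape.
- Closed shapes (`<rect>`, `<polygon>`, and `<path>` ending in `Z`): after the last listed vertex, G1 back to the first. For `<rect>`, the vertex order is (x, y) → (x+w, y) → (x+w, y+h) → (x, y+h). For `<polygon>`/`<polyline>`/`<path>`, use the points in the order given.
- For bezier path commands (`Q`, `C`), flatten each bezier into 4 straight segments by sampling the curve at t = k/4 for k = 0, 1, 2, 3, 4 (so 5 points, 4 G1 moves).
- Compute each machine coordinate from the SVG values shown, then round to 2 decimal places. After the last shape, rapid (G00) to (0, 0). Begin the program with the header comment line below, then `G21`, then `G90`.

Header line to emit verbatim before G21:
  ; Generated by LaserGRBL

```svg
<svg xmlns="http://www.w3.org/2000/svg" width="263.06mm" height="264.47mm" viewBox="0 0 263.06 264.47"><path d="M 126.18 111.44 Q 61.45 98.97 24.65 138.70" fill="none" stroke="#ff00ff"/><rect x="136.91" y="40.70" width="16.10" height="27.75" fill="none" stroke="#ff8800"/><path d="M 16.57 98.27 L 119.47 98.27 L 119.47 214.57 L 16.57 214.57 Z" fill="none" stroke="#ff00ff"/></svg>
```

viewBox `0 0 263.06 264.47` with mm width/height → 1 unit = 1 mm. Flip: y_m = 264.47 − y_svg.

**Shape 1** — `<path>` quadratic bezier, stroke `#ff00ff` → score (S541, F2016). Control points (SVG): P0=(126.18,111.44), P1=(61.45,98.97), P2=(24.65,138.70); sampled at t=k/4. Machine vertices: (126.18,153.03) → (95.56,156.00) → (68.43,152.45) → (44.80,142.37) → (24.65,125.77). Open path.

**Shape 2** — `<rect>` rectangle, stroke `#ff8800` → engrave (S279, F2871). Machine vertices: (136.91,223.77) → (153.01,223.77) → (153.01,196.02) → (136.91,196.02) → (136.91,223.77). Closed: final G1 returns to the first vertex.

**Shape 3** — `<path>` rectangle, stroke `#ff00ff` → score (S541, F2016). Machine vertices: (16.57,166.20) → (119.47,166.20) → (119.47,49.90) → (16.57,49.90) → (16.57,166.20). Closed: final G1 returns to the first vertex.

; Generated by LaserGRBL
G21
G90
G00 X126.18 Y153.03
M3 S541
G01 X95.56 Y156.00 F2016
G01 X68.43 Y152.45
G01 X44.80 Y142.37
G01 X24.65 Y125.77
G00 X136.91 Y223.77
M3 S279
G01 X153.01 Y223.77 F2871
G01 X153.01 Y196.02
G01 X136.91 Y196.02
G01 X136.91 Y223.77
G00 X16.57 Y166.20
M3 S541
G01 X119.47 Y166.20 F2016
G01 X119.47 Y49.90
G01 X16.57 Y49.90
G01 X16.57 Y166.20
M5
G00 X0.00 Y0.00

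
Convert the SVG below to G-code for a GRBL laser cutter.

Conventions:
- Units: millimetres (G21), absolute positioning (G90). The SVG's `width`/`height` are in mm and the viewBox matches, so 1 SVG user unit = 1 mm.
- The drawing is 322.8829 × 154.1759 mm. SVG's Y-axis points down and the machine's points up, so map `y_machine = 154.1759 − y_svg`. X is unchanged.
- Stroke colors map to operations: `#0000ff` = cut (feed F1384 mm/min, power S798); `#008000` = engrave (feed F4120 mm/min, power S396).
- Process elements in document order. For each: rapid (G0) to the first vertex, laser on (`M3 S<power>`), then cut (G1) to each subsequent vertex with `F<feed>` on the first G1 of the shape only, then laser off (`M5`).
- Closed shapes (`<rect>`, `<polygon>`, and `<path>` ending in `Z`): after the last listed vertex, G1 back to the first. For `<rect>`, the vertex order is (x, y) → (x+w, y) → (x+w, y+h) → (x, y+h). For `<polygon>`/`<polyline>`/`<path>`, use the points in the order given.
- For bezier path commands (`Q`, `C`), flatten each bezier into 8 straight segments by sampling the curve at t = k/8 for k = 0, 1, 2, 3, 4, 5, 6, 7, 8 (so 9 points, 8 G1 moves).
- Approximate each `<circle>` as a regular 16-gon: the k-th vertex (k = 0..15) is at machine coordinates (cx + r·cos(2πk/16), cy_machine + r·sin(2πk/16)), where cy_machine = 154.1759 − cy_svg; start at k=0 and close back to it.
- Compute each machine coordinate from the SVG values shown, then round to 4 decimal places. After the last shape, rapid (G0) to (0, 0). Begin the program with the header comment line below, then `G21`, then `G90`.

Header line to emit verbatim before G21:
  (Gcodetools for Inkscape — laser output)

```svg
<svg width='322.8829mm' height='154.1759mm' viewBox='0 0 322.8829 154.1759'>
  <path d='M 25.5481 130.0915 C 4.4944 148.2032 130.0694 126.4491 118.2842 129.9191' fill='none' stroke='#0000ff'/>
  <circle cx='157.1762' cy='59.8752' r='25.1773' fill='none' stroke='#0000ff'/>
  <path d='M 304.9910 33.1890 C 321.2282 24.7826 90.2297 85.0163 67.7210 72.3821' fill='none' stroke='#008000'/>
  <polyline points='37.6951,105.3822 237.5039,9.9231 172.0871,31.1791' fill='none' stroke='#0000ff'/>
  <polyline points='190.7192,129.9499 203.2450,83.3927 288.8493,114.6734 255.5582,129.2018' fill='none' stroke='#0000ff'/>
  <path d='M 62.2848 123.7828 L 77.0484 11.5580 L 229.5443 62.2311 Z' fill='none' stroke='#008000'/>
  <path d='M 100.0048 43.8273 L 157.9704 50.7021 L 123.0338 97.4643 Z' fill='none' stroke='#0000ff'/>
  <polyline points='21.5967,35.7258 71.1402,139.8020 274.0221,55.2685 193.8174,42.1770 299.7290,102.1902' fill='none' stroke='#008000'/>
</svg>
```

viewBox `0 0 322.8829 154.1759` with mm width/height → 1 unit = 1 mm. Flip: y_m = 154.1759 − y_svg.

**Shape 1** — `<path>` cubic bezier, stroke `#0000ff` → cut (S798, F1384). Control points (SVG): P0=(25.5481,130.0915), P1=(4.4944,148.2032), P2=(130.0694,126.4491), P3=(118.2842,129.9191); sampled at t=k/8. Machine vertices: (25.5481,24.0844) → (23.9715,19.0341) → (32.8134,16.9584) → (48.7457,17.0946) → (68.4405,18.6800) → (88.5697,20.9516) → (105.8054,23.1468) → (116.8196,24.5028) → (118.2842,24.2568). Open path.

**Shape 2** — `<circle>` circle, stroke `#0000ff` → cut (S798, F1384). Machine vertices: (182.3535,94.3007) → (180.4370,103.9356) → (174.9792,112.1037) → (166.8111,117.5615) → (157.1762,119.4780) → (147.5413,117.5615) → (139.3732,112.1037) → (133.9154,103.9356) → (131.9989,94.3007) → (133.9154,84.6658) → (139.3732,76.4977) → (147.5413,71.0399) → (157.1762,69.1234) → (166.8111,71.0399) → (174.9792,76.4977) → (180.4370,84.6658) → (182.3535,94.3007). Closed: final G1 returns to the first vertex.

**Shape 3** — `<path>` cubic bezier, stroke `#008000` → engrave (S396, F4120). Control points (SVG): P0=(304.9910,33.1890), P1=(321.2282,24.7826), P2=(90.2297,85.0163), P3=(67.7210,72.3821); sampled at t=k/8. Machine vertices: (304.9910,120.9869) → (300.3809,121.1982) → (277.9329,116.6327) → (242.9877,108.9489) → (200.8857,99.8049) → (156.9675,90.8591) → (116.5737,83.7698) → (85.0446,80.1953) → (67.7210,81.7938). Open path.

**Shape 4** — `<polyline>` open polyline, stroke `#0000ff` → cut (S798, F1384). Machine vertices: (37.6951,48.7937) → (237.5039,144.2528) → (172.0871,122.9968). Open path.

**Shape 5** — `<polyline>` open polyline, stroke `#0000ff` → cut (S798, F1384). Machine vertices: (190.7192,24.2260) → (203.2450,70.7832) → (288.8493,39.5025) → (255.5582,24.9741). Open path.

**Shape 6** — `<path>` closed polygon, stroke `#008000` → engrave (S396, F4120). Machine vertices: (62.2848,30.3931) → (77.0484,142.6179) → (229.5443,91.9448) → (62.2848,30.3931). Closed: final G1 returns to the first vertex.

**Shape 7** — `<path>` regular polygon, stroke `#0000ff` → cut (S798, F1384). Machine vertices: (100.0048,110.3486) → (157.9704,103.4738) → (123.0338,56.7116) → (100.0048,110.3486). Closed: final G1 returns to the first vertex.

**Shape 8** — `<polyline>` open polyline, stroke `#008000` → engrave (S396, F4120). Machine vertices: (21.5967,118.4501) → (71.1402,14.3739) → (274.0221,98.9074) → (193.8174,111.9989) → (299.7290,51.9857). Open path.

(Gcodetools for Inkscape — laser output)
G21
G90
G0 X25.5481 Y24.0844
M3 S798
G1 X23.9715 Y19.0341 F1384
G1 X32.8134 Y16.9584
G1 X48.7457 Y17.0946
G1 X68.4405 Y18.6800
G1 X88.5697 Y20.9516
G1 X105.8054 Y23.1468
G1 X116.8196 Y24.5028
G1 X118.2842 Y24.2568
M5
G0 X182.3535 Y94.3007
M3 S798
G1 X180.4370 Y103.9356 F1384
G1 X174.9792 Y112.1037
G1 X166.8111 Y117.5615
G1 X157.1762 Y119.4780
G1 X147.5413 Y117.5615
G1 X139.3732 Y112.1037
G1 X133.9154 Y103.9356
G1 X131.9989 Y94.3007
G1 X133.9154 Y84.6658
G1 X139.3732 Y76.4977
G1 X147.5413 Y71.0399
G1 X157.1762 Y69.1234
G1 X166.8111 Y71.0399
G1 X174.9792 Y76.4977
G1 X180.4370 Y84.6658
G1 X182.3535 Y94.3007
M5
G0 X304.9910 Y120.9869
M3 S396
G1 X300.3809 Y121.1982 F4120
G1 X277.9329 Y116.6327
G1 X242.9877 Y108.9489
G1 X200.8857 Y99.8049
G1 X156.9675 Y90.8591
G1 X116.5737 Y83.7698
G1 X85.0446 Y80.1953
G1 X67.7210 Y81.7938
M5
G0 X37.6951 Y48.7937
M3 S798
G1 X237.5039 Y144.2528 F1384
G1 X172.0871 Y122.9968
M5
G0 X190.7192 Y24.2260
M3 S798
G1 X203.2450 Y70.7832 F1384
G1 X288.8493 Y39.5025
G1 X255.5582 Y24.9741
M5
G0 X62.2848 Y30.3931
M3 S396
G1 X77.0484 Y142.6179 F4120
G1 X229.5443 Y91.9448
G1 X62.2848 Y30.3931
M5
G0 X100.0048 Y110.3486
M3 S798
G1 X157.9704 Y103.4738 F1384
G1 X123.0338 Y56.7116
G1 X100.0048 Y110.3486
M5
G0 X21.5967 Y118.4501
M3 S396
G1 X71.1402 Y14.3739 F4120
G1 X274.0221 Y98.9074
G1 X193.8174 Y111.9989
G1 X299.7290 Y51.9857
M5
G0 X0.0000 Y0.0000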